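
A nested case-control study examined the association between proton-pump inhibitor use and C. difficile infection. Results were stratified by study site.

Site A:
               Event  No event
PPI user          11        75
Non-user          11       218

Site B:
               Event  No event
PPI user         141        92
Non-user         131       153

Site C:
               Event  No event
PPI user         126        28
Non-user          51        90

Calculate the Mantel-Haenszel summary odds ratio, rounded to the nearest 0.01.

OR_MH = Σ(aᵢdᵢ/nᵢ) / Σ(bᵢcᵢ/nᵢ), where nᵢ is the stratum total.
Stratum 1 (Site A): n = 315; a·d/n = 11·218/315 = 7.6127; b·c/n = 75·11/315 = 2.6190
Stratum 2 (Site B): n = 517; a·d/n = 141·153/517 = 41.7273; b·c/n = 92·131/517 = 23.3114
Stratum 3 (Site C): n = 295; a·d/n = 126·90/295 = 38.4407; b·c/n = 28·51/295 = 4.8407
OR_MH = (7.6127 + 41.7273 + 38.4407) / (2.6190 + 23.3114 + 4.8407) = 87.7806 / 30.7711 = 2.85269

2.85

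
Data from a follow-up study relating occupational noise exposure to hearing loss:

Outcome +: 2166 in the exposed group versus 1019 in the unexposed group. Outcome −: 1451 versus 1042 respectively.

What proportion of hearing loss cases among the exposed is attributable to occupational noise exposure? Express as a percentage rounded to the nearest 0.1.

17.4

From the description: a = 2166, b = 1451, c = 1019, d = 1042.
Risk in exposed = 2166/3617 = 0.59884; risk in unexposed = 1019/2061 = 0.49442.
RR = 0.59884/0.49442 = 1.21119
AR% = (RR − 1)/RR × 100 = (1.21119 − 1)/1.21119 × 100 = 17.4369%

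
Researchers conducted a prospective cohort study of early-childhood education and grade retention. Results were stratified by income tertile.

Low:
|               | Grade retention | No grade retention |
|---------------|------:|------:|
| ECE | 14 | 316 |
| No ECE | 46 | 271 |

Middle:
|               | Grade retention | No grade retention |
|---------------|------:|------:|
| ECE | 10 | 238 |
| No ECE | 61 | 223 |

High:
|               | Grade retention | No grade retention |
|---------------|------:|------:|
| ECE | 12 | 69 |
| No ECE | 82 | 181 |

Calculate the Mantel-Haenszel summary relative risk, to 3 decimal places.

RR_MH = Σ(aᵢ·n₀ᵢ/nᵢ) / Σ(cᵢ·n₁ᵢ/nᵢ), with n₁ᵢ = aᵢ+bᵢ (exposed), n₀ᵢ = cᵢ+dᵢ (unexposed), nᵢ = n₁ᵢ+n₀ᵢ.
Stratum 1 (Low): n₁ = 330, n₀ = 317, n = 647; a·n₀/n = 14·317/647 = 6.8594; c·n₁/n = 46·330/647 = 23.4621
Stratum 2 (Middle): n₁ = 248, n₀ = 284, n = 532; a·n₀/n = 10·284/532 = 5.3383; c·n₁/n = 61·248/532 = 28.4361
Stratum 3 (High): n₁ = 81, n₀ = 263, n = 344; a·n₀/n = 12·263/344 = 9.1744; c·n₁/n = 82·81/344 = 19.3081
RR_MH = (6.8594 + 5.3383 + 9.1744) / (23.4621 + 28.4361 + 19.3081) = 21.3721 / 71.2064 = 0.30014

0.300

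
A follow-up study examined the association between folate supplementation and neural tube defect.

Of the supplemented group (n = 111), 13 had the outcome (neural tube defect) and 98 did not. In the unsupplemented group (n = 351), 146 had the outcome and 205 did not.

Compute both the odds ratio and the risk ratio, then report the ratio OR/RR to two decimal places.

0.66

From the description: a = 13, b = 98, c = 146, d = 205.
OR = (13·205)/(98·146) = 2665/14308 = 0.18626
Risk in exposed = 13/111 = 0.11712; risk in unexposed = 146/351 = 0.41595; RR = 0.28156
OR/RR = 0.18626 / 0.28156 = 0.66152
The outcome is not rare, so the OR lies further from 1 than the RR.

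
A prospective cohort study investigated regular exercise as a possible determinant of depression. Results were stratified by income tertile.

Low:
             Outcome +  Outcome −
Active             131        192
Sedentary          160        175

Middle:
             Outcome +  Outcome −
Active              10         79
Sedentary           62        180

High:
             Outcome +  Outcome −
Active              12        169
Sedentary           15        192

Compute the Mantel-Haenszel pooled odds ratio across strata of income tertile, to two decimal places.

0.68

OR_MH = Σ(aᵢdᵢ/nᵢ) / Σ(bᵢcᵢ/nᵢ), where nᵢ is the stratum total.
Stratum 1 (Low): n = 658; a·d/n = 131·175/658 = 34.8404; b·c/n = 192·160/658 = 46.6869
Stratum 2 (Middle): n = 331; a·d/n = 10·180/331 = 5.4381; b·c/n = 79·62/331 = 14.7976
Stratum 3 (High): n = 388; a·d/n = 12·192/388 = 5.9381; b·c/n = 169·15/388 = 6.5335
OR_MH = (34.8404 + 5.4381 + 5.9381) / (46.6869 + 14.7976 + 6.5335) = 46.2166 / 68.0180 = 0.67948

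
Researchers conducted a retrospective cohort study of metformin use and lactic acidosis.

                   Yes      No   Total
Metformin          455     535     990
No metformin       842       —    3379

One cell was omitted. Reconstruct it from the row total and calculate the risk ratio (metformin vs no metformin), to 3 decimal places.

1.844

The missing cell is in the unexposed row: 3379 − 842 = 2537.
So a = 455, b = 535, c = 842, d = 2537.
RR = [a/(a+b)] / [c/(c+d)] = (455/990) / (842/3379) = 0.45960/0.24919 = 1.84439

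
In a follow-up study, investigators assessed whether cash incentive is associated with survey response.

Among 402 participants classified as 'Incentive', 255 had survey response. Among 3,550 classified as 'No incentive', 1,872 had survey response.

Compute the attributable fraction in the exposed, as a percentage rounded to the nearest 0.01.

16.87

From the description: a = 255, b = 147, c = 1872, d = 1678.
Risk in exposed = 255/402 = 0.63433; risk in unexposed = 1872/3550 = 0.52732.
RR = 0.63433/0.52732 = 1.20292
AR% = (RR − 1)/RR × 100 = (1.20292 − 1)/1.20292 × 100 = 16.8689%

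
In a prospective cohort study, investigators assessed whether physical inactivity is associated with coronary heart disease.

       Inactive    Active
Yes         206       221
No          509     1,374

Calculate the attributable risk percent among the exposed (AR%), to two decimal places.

Reading the table with exposure as columns: a = 206 (Inactive, case), b = 509 (Inactive, non-case), c = 221 (Active, case), d = 1374.
Risk in exposed = 206/715 = 0.28811; risk in unexposed = 221/1595 = 0.13856.
RR = 0.28811/0.13856 = 2.07936
AR% = (RR − 1)/RR × 100 = (2.07936 − 1)/2.07936 × 100 = 51.9083%

51.91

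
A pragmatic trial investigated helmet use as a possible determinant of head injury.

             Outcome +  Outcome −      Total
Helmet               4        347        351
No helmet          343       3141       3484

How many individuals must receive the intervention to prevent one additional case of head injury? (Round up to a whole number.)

12

Risk in treated group = 4/351 = 0.01140; risk in control = 343/3484 = 0.09845.
Absolute risk reduction = 0.09845 − 0.01140 = 0.08705
NNT = 1 / ARR = 1 / 0.08705 = 11.487 → round up → 12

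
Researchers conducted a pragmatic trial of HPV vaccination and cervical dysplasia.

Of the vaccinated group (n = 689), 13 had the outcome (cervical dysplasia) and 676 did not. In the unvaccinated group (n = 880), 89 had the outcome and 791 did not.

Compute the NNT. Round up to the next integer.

Risk in treated group = 13/689 = 0.01887; risk in control = 89/880 = 0.10114.
Absolute risk reduction = 0.10114 − 0.01887 = 0.08227
NNT = 1 / ARR = 1 / 0.08227 = 12.155 → round up → 13

13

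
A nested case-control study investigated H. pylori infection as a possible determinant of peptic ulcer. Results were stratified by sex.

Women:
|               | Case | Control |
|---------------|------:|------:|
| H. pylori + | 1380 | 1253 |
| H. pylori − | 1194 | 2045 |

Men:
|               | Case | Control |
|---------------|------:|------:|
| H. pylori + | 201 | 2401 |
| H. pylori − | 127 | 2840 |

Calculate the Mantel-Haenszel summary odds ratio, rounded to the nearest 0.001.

1.884

OR_MH = Σ(aᵢdᵢ/nᵢ) / Σ(bᵢcᵢ/nᵢ), where nᵢ is the stratum total.
Stratum 1 (Women): n = 5872; a·d/n = 1380·2045/5872 = 480.6029; b·c/n = 1253·1194/5872 = 254.7824
Stratum 2 (Men): n = 5569; a·d/n = 201·2840/5569 = 102.5031; b·c/n = 2401·127/5569 = 54.7544
OR_MH = (480.6029 + 102.5031) / (254.7824 + 54.7544) = 583.1060 / 309.5367 = 1.88380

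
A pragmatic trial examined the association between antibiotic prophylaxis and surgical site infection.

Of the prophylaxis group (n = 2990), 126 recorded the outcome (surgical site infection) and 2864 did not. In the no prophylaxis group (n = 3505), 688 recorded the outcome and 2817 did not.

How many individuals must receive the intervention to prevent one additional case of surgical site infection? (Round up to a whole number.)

7

Risk in treated group = 126/2990 = 0.04214; risk in control = 688/3505 = 0.19629.
Absolute risk reduction = 0.19629 − 0.04214 = 0.15415
NNT = 1 / ARR = 1 / 0.15415 = 6.487 → round up → 7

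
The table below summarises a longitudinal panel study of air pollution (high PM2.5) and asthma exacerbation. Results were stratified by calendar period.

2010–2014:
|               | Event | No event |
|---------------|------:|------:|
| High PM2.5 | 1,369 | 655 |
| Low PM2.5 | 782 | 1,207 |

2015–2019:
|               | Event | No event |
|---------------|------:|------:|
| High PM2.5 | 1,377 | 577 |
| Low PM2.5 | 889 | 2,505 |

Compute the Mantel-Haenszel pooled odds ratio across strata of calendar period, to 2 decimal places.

4.73

OR_MH = Σ(aᵢdᵢ/nᵢ) / Σ(bᵢcᵢ/nᵢ), where nᵢ is the stratum total.
Stratum 1 (2010–2014): n = 4013; a·d/n = 1369·1207/4013 = 411.7575; b·c/n = 655·782/4013 = 127.6377
Stratum 2 (2015–2019): n = 5348; a·d/n = 1377·2505/5348 = 644.9860; b·c/n = 577·889/5348 = 95.9149
OR_MH = (411.7575 + 644.9860) / (127.6377 + 95.9149) = 1056.7435 / 223.5526 = 4.72705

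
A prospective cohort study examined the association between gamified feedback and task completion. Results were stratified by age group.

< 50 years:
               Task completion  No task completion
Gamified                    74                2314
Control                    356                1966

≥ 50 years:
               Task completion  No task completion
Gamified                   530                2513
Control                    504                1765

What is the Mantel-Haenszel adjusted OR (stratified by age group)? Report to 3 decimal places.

OR_MH = Σ(aᵢdᵢ/nᵢ) / Σ(bᵢcᵢ/nᵢ), where nᵢ is the stratum total.
Stratum 1 (< 50 years): n = 4710; a·d/n = 74·1966/4710 = 30.8883; b·c/n = 2314·356/4710 = 174.9011
Stratum 2 (≥ 50 years): n = 5312; a·d/n = 530·1765/5312 = 176.1013; b·c/n = 2513·504/5312 = 238.4322
OR_MH = (30.8883 + 176.1013) / (174.9011 + 238.4322) = 206.9896 / 413.3333 = 0.50078

0.501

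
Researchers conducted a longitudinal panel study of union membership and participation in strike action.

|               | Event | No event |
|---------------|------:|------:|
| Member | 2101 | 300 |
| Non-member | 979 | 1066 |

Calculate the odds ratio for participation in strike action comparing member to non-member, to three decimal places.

7.626

Cells: a = 2101, b = 300, c = 979, d = 1066.
OR = (a·d)/(b·c) = (2101 × 1066) / (300 × 979) = 2239666 / 293700 = 7.62569
The odds of participation in strike action are about 7.63 times as high in the member group.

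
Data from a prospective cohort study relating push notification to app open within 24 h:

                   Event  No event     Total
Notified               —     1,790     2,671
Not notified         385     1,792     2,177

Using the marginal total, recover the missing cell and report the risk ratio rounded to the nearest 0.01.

The missing cell is in the exposed row: 2671 − 1790 = 881.
So a = 881, b = 1790, c = 385, d = 1792.
RR = [a/(a+b)] / [c/(c+d)] = (881/2671) / (385/2177) = 0.32984/0.17685 = 1.86509

1.87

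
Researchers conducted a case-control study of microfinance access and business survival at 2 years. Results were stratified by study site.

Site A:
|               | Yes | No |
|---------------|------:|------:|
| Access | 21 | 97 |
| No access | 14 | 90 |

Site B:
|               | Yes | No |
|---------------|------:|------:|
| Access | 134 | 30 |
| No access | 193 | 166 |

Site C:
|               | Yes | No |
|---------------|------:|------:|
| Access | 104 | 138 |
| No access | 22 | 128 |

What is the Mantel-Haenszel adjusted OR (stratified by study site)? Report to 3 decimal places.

3.409

OR_MH = Σ(aᵢdᵢ/nᵢ) / Σ(bᵢcᵢ/nᵢ), where nᵢ is the stratum total.
Stratum 1 (Site A): n = 222; a·d/n = 21·90/222 = 8.5135; b·c/n = 97·14/222 = 6.1171
Stratum 2 (Site B): n = 523; a·d/n = 134·166/523 = 42.5315; b·c/n = 30·193/523 = 11.0707
Stratum 3 (Site C): n = 392; a·d/n = 104·128/392 = 33.9592; b·c/n = 138·22/392 = 7.7449
OR_MH = (8.5135 + 42.5315 + 33.9592) / (6.1171 + 11.0707 + 7.7449) = 85.0042 / 24.9328 = 3.40934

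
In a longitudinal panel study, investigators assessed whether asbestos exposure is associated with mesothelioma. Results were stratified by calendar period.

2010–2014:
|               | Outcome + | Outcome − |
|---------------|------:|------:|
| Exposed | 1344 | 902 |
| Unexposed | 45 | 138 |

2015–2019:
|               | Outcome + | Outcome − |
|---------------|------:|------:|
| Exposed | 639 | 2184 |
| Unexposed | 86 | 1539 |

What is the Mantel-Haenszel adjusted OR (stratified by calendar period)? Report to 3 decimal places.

5.047

OR_MH = Σ(aᵢdᵢ/nᵢ) / Σ(bᵢcᵢ/nᵢ), where nᵢ is the stratum total.
Stratum 1 (2010–2014): n = 2429; a·d/n = 1344·138/2429 = 76.3573; b·c/n = 902·45/2429 = 16.7106
Stratum 2 (2015–2019): n = 4448; a·d/n = 639·1539/4448 = 221.0929; b·c/n = 2184·86/4448 = 42.2266
OR_MH = (76.3573 + 221.0929) / (16.7106 + 42.2266) = 297.4502 / 58.9372 = 5.04690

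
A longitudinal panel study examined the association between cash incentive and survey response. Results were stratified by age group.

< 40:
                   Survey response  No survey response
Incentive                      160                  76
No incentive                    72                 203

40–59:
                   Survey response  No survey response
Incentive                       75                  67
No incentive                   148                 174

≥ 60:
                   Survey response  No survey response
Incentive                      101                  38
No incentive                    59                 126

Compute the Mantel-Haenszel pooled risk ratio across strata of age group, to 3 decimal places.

1.885

RR_MH = Σ(aᵢ·n₀ᵢ/nᵢ) / Σ(cᵢ·n₁ᵢ/nᵢ), with n₁ᵢ = aᵢ+bᵢ (exposed), n₀ᵢ = cᵢ+dᵢ (unexposed), nᵢ = n₁ᵢ+n₀ᵢ.
Stratum 1 (< 40): n₁ = 236, n₀ = 275, n = 511; a·n₀/n = 160·275/511 = 86.1057; c·n₁/n = 72·236/511 = 33.2524
Stratum 2 (40–59): n₁ = 142, n₀ = 322, n = 464; a·n₀/n = 75·322/464 = 52.0474; c·n₁/n = 148·142/464 = 45.2931
Stratum 3 (≥ 60): n₁ = 139, n₀ = 185, n = 324; a·n₀/n = 101·185/324 = 57.6698; c·n₁/n = 59·139/324 = 25.3117
RR_MH = (86.1057 + 52.0474 + 57.6698) / (33.2524 + 45.2931 + 25.3117) = 195.8228 / 103.8573 = 1.88550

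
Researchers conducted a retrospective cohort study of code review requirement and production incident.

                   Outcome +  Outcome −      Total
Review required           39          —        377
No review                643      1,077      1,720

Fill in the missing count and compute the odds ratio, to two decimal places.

The missing cell is in the exposed row: 377 − 39 = 338.
So a = 39, b = 338, c = 643, d = 1077.
OR = (a·d)/(b·c) = (39 × 1077) / (338 × 643) = 42003 / 217334 = 0.19326

0.19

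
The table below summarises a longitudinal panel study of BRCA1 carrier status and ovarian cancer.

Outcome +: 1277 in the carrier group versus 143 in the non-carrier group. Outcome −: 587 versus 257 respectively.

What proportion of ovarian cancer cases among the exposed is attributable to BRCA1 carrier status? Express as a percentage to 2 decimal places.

47.82

From the description: a = 1277, b = 587, c = 143, d = 257.
Risk in exposed = 1277/1864 = 0.68509; risk in unexposed = 143/400 = 0.35750.
RR = 0.68509/0.35750 = 1.91632
AR% = (RR − 1)/RR × 100 = (1.91632 − 1)/1.91632 × 100 = 47.8168%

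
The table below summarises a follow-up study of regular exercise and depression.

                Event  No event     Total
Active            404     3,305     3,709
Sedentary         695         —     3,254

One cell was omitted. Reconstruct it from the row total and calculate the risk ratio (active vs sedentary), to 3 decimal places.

The missing cell is in the unexposed row: 3254 − 695 = 2559.
So a = 404, b = 3305, c = 695, d = 2559.
RR = [a/(a+b)] / [c/(c+d)] = (404/3709) / (695/3254) = 0.10892/0.21358 = 0.50998

0.510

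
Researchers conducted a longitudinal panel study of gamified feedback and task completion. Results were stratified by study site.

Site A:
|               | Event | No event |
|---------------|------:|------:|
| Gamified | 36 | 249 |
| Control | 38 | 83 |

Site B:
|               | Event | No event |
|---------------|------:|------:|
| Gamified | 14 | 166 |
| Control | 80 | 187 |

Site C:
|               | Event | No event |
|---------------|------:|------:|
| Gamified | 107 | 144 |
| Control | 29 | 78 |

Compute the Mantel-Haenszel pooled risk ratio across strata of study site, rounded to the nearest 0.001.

RR_MH = Σ(aᵢ·n₀ᵢ/nᵢ) / Σ(cᵢ·n₁ᵢ/nᵢ), with n₁ᵢ = aᵢ+bᵢ (exposed), n₀ᵢ = cᵢ+dᵢ (unexposed), nᵢ = n₁ᵢ+n₀ᵢ.
Stratum 1 (Site A): n₁ = 285, n₀ = 121, n = 406; a·n₀/n = 36·121/406 = 10.7291; c·n₁/n = 38·285/406 = 26.6749
Stratum 2 (Site B): n₁ = 180, n₀ = 267, n = 447; a·n₀/n = 14·267/447 = 8.3624; c·n₁/n = 80·180/447 = 32.2148
Stratum 3 (Site C): n₁ = 251, n₀ = 107, n = 358; a·n₀/n = 107·107/358 = 31.9804; c·n₁/n = 29·251/358 = 20.3324
RR_MH = (10.7291 + 8.3624 + 31.9804) / (26.6749 + 32.2148 + 20.3324) = 51.0719 / 79.2220 = 0.64467

0.645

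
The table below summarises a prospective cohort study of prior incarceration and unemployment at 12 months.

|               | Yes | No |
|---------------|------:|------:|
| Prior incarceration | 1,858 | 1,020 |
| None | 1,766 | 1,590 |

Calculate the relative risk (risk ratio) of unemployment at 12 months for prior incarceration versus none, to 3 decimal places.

1.227

Cells: a = 1858, b = 1020, c = 1766, d = 1590.
Risk in exposed = 1858/2878 = 0.64559; risk in unexposed = 1766/3356 = 0.52622.
RR = 0.64559 / 0.52622 = 1.22684
The risk among the exposed is 1.23 times that among the unexposed.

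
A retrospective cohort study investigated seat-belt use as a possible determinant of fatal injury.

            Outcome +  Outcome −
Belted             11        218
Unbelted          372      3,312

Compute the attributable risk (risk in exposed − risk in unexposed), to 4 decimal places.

-0.0529

Cells: a = 11, b = 218, c = 372, d = 3312.
Risk in exposed = 11/229 = 0.048035; risk in unexposed = 372/3684 = 0.100977.
Risk difference = 0.048035 − 0.100977 = -0.052942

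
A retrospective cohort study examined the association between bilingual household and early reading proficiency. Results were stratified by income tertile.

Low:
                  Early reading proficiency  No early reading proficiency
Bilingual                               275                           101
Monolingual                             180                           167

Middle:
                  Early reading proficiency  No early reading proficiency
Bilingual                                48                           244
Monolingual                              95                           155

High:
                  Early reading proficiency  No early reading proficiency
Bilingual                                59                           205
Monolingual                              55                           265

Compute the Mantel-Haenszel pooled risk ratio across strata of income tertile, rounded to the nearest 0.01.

RR_MH = Σ(aᵢ·n₀ᵢ/nᵢ) / Σ(cᵢ·n₁ᵢ/nᵢ), with n₁ᵢ = aᵢ+bᵢ (exposed), n₀ᵢ = cᵢ+dᵢ (unexposed), nᵢ = n₁ᵢ+n₀ᵢ.
Stratum 1 (Low): n₁ = 376, n₀ = 347, n = 723; a·n₀/n = 275·347/723 = 131.9848; c·n₁/n = 180·376/723 = 93.6100
Stratum 2 (Middle): n₁ = 292, n₀ = 250, n = 542; a·n₀/n = 48·250/542 = 22.1402; c·n₁/n = 95·292/542 = 51.1808
Stratum 3 (High): n₁ = 264, n₀ = 320, n = 584; a·n₀/n = 59·320/584 = 32.3288; c·n₁/n = 55·264/584 = 24.8630
RR_MH = (131.9848 + 22.1402 + 32.3288) / (93.6100 + 51.1808 + 24.8630) = 186.4538 / 169.6538 = 1.09903

1.10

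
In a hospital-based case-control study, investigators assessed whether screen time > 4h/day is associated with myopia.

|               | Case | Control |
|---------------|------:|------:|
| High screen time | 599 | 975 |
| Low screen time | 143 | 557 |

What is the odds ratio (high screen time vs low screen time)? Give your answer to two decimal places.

Cells: a = 599, b = 975, c = 143, d = 557.
OR = (a·d)/(b·c) = (599 × 557) / (975 × 143) = 333643 / 139425 = 2.39299
The odds of myopia are about 2.39 times as high in the high screen time group.

2.39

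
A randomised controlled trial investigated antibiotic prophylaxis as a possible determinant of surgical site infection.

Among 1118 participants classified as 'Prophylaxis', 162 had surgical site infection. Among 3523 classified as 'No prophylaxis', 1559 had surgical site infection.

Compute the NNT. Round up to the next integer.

4

Risk in treated group = 162/1118 = 0.14490; risk in control = 1559/3523 = 0.44252.
Absolute risk reduction = 0.44252 − 0.14490 = 0.29762
NNT = 1 / ARR = 1 / 0.29762 = 3.360 → round up → 4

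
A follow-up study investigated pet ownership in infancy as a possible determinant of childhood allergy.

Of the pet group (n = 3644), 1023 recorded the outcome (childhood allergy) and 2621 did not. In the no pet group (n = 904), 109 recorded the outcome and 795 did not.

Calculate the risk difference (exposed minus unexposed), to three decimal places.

0.160

From the description: a = 1023, b = 2621, c = 109, d = 795.
Risk in exposed = 1023/3644 = 0.280735; risk in unexposed = 109/904 = 0.120575.
Risk difference = 0.280735 − 0.120575 = 0.160160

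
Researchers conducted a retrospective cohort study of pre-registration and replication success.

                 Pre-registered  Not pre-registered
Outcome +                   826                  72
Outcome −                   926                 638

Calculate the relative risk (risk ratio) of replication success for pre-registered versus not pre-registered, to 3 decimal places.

4.649

Reading the table with exposure as columns: a = 826 (Pre-registered, case), b = 926 (Pre-registered, non-case), c = 72 (Not pre-registered, case), d = 638.
Risk in exposed = 826/1752 = 0.47146; risk in unexposed = 72/710 = 0.10141.
RR = 0.47146 / 0.10141 = 4.64913
The risk among the exposed is 4.65 times that among the unexposed.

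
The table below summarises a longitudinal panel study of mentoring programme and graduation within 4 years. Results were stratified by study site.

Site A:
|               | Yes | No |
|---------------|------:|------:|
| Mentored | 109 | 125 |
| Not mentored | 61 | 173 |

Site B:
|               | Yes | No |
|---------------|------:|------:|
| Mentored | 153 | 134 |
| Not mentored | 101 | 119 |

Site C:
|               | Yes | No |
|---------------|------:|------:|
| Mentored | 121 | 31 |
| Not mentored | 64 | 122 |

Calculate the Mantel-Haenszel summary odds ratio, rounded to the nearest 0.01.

OR_MH = Σ(aᵢdᵢ/nᵢ) / Σ(bᵢcᵢ/nᵢ), where nᵢ is the stratum total.
Stratum 1 (Site A): n = 468; a·d/n = 109·173/468 = 40.2927; b·c/n = 125·61/468 = 16.2927
Stratum 2 (Site B): n = 507; a·d/n = 153·119/507 = 35.9112; b·c/n = 134·101/507 = 26.6943
Stratum 3 (Site C): n = 338; a·d/n = 121·122/338 = 43.6746; b·c/n = 31·64/338 = 5.8698
OR_MH = (40.2927 + 35.9112 + 43.6746) / (16.2927 + 26.6943 + 5.8698) = 119.8785 / 48.8568 = 2.45367

2.45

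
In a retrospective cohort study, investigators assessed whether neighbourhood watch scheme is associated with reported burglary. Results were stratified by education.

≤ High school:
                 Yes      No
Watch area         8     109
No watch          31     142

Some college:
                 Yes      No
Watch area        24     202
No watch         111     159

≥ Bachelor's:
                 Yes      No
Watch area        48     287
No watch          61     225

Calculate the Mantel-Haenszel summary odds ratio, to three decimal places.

OR_MH = Σ(aᵢdᵢ/nᵢ) / Σ(bᵢcᵢ/nᵢ), where nᵢ is the stratum total.
Stratum 1 (≤ High school): n = 290; a·d/n = 8·142/290 = 3.9172; b·c/n = 109·31/290 = 11.6517
Stratum 2 (Some college): n = 496; a·d/n = 24·159/496 = 7.6935; b·c/n = 202·111/496 = 45.2056
Stratum 3 (≥ Bachelor's): n = 621; a·d/n = 48·225/621 = 17.3913; b·c/n = 287·61/621 = 28.1916
OR_MH = (3.9172 + 7.6935 + 17.3913) / (11.6517 + 45.2056 + 28.1916) = 29.0021 / 85.0490 = 0.34100

0.341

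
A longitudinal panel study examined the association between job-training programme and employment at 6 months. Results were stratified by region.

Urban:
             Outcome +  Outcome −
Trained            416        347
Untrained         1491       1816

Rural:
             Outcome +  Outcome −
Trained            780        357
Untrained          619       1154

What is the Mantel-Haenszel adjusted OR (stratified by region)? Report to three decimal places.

OR_MH = Σ(aᵢdᵢ/nᵢ) / Σ(bᵢcᵢ/nᵢ), where nᵢ is the stratum total.
Stratum 1 (Urban): n = 4070; a·d/n = 416·1816/4070 = 185.6157; b·c/n = 347·1491/4070 = 127.1197
Stratum 2 (Rural): n = 2910; a·d/n = 780·1154/2910 = 309.3196; b·c/n = 357·619/2910 = 75.9392
OR_MH = (185.6157 + 309.3196) / (127.1197 + 75.9392) = 494.9353 / 203.0588 = 2.43740

2.437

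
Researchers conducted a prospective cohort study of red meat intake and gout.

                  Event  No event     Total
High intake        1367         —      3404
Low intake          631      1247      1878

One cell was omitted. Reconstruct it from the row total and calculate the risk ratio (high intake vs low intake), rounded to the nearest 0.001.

The missing cell is in the exposed row: 3404 − 1367 = 2037.
So a = 1367, b = 2037, c = 631, d = 1247.
RR = [a/(a+b)] / [c/(c+d)] = (1367/3404) / (631/1878) = 0.40159/0.33600 = 1.19521

1.195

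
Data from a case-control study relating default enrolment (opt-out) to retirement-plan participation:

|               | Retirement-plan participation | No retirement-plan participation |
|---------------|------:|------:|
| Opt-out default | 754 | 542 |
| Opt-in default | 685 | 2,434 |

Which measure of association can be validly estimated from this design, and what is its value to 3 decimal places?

4.943

Cells: a = 754, b = 542, c = 685, d = 2434.
This is a case-control study: participants were sampled on outcome status, so risks in the source population cannot be estimated directly — relative risk is not valid here. The odds ratio is the appropriate measure.
OR = (a·d)/(b·c) = (754 × 2434) / (542 × 685) = 1835236 / 371270 = 4.94313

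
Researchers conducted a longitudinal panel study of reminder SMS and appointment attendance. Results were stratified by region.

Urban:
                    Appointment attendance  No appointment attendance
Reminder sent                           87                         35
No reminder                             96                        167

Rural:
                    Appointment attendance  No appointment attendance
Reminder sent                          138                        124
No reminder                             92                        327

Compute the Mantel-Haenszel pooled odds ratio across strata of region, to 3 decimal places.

4.082

OR_MH = Σ(aᵢdᵢ/nᵢ) / Σ(bᵢcᵢ/nᵢ), where nᵢ is the stratum total.
Stratum 1 (Urban): n = 385; a·d/n = 87·167/385 = 37.7377; b·c/n = 35·96/385 = 8.7273
Stratum 2 (Rural): n = 681; a·d/n = 138·327/681 = 66.2643; b·c/n = 124·92/681 = 16.7518
OR_MH = (37.7377 + 66.2643) / (8.7273 + 16.7518) = 104.0020 / 25.4791 = 4.08185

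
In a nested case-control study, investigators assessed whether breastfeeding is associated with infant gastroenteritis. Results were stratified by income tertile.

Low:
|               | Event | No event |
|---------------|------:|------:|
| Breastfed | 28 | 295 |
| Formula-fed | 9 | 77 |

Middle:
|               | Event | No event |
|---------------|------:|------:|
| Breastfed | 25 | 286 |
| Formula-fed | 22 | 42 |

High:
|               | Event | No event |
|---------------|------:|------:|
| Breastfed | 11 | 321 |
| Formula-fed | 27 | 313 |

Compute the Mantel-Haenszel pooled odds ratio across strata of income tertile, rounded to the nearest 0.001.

OR_MH = Σ(aᵢdᵢ/nᵢ) / Σ(bᵢcᵢ/nᵢ), where nᵢ is the stratum total.
Stratum 1 (Low): n = 409; a·d/n = 28·77/409 = 5.2714; b·c/n = 295·9/409 = 6.4914
Stratum 2 (Middle): n = 375; a·d/n = 25·42/375 = 2.8000; b·c/n = 286·22/375 = 16.7787
Stratum 3 (High): n = 672; a·d/n = 11·313/672 = 5.1235; b·c/n = 321·27/672 = 12.8973
OR_MH = (5.2714 + 2.8000 + 5.1235) / (6.4914 + 16.7787 + 12.8973) = 13.1949 / 36.1674 = 0.36483

0.365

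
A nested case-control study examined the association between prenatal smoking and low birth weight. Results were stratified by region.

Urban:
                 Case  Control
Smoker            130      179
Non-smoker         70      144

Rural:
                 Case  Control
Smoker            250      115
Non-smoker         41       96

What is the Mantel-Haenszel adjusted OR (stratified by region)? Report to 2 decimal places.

OR_MH = Σ(aᵢdᵢ/nᵢ) / Σ(bᵢcᵢ/nᵢ), where nᵢ is the stratum total.
Stratum 1 (Urban): n = 523; a·d/n = 130·144/523 = 35.7935; b·c/n = 179·70/523 = 23.9579
Stratum 2 (Rural): n = 502; a·d/n = 250·96/502 = 47.8088; b·c/n = 115·41/502 = 9.3924
OR_MH = (35.7935 + 47.8088) / (23.9579 + 9.3924) = 83.6023 / 33.3504 = 2.50679

2.51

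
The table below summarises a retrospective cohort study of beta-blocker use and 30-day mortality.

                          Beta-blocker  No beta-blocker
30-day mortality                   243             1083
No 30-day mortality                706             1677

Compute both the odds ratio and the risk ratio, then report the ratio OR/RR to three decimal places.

Reading the table with exposure as columns: a = 243 (Beta-blocker, case), b = 706 (Beta-blocker, non-case), c = 1083 (No beta-blocker, case), d = 1677.
OR = (243·1677)/(706·1083) = 407511/764598 = 0.53297
Risk in exposed = 243/949 = 0.25606; risk in unexposed = 1083/2760 = 0.39239; RR = 0.65256
OR/RR = 0.53297 / 0.65256 = 0.81674
The outcome is not rare, so the OR lies further from 1 than the RR.

0.817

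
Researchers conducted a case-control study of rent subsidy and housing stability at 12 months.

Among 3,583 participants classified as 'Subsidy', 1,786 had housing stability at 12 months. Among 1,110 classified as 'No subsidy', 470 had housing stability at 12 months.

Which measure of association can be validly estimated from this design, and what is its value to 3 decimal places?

From the description: a = 1786, b = 1797, c = 470, d = 640.
This is a case-control study: participants were sampled on outcome status, so risks in the source population cannot be estimated directly — relative risk is not valid here. The odds ratio is the appropriate measure.
OR = (a·d)/(b·c) = (1786 × 640) / (1797 × 470) = 1143040 / 844590 = 1.35337

1.353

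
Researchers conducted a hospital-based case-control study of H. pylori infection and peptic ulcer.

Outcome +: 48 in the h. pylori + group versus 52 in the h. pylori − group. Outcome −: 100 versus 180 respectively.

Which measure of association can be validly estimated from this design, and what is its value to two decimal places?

1.66

From the description: a = 48, b = 100, c = 52, d = 180.
This is a hospital-based case-control study: participants were sampled on outcome status, so risks in the source population cannot be estimated directly — relative risk is not valid here. The odds ratio is the appropriate measure.
OR = (a·d)/(b·c) = (48 × 180) / (100 × 52) = 8640 / 5200 = 1.66154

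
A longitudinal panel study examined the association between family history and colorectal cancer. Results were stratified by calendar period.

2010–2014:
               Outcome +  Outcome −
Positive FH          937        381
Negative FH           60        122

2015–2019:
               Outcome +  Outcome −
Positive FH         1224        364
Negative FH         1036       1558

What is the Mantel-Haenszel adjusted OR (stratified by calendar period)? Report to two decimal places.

5.05

OR_MH = Σ(aᵢdᵢ/nᵢ) / Σ(bᵢcᵢ/nᵢ), where nᵢ is the stratum total.
Stratum 1 (2010–2014): n = 1500; a·d/n = 937·122/1500 = 76.2093; b·c/n = 381·60/1500 = 15.2400
Stratum 2 (2015–2019): n = 4182; a·d/n = 1224·1558/4182 = 456.0000; b·c/n = 364·1036/4182 = 90.1731
OR_MH = (76.2093 + 456.0000) / (15.2400 + 90.1731) = 532.2093 / 105.4131 = 5.04880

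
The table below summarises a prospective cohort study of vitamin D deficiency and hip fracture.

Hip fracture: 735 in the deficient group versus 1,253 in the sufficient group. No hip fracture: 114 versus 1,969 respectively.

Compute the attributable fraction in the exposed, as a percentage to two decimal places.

From the description: a = 735, b = 114, c = 1253, d = 1969.
Risk in exposed = 735/849 = 0.86572; risk in unexposed = 1253/3222 = 0.38889.
RR = 0.86572/0.38889 = 2.22615
AR% = (RR − 1)/RR × 100 = (2.22615 − 1)/2.22615 × 100 = 55.0794%

55.08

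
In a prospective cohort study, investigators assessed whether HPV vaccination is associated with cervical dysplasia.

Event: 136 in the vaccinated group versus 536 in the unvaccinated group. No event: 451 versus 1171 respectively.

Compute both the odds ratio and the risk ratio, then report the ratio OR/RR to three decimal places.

0.893

From the description: a = 136, b = 451, c = 536, d = 1171.
OR = (136·1171)/(451·536) = 159256/241736 = 0.65880
Risk in exposed = 136/587 = 0.23169; risk in unexposed = 536/1707 = 0.31400; RR = 0.73785
OR/RR = 0.65880 / 0.73785 = 0.89286
The outcome is not rare, so the OR lies further from 1 than the RR.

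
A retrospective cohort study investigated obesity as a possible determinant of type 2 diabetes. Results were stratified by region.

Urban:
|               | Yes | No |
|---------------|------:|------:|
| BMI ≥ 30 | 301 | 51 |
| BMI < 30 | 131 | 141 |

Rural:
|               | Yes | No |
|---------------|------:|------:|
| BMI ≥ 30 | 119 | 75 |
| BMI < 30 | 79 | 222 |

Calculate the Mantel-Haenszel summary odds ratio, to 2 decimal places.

OR_MH = Σ(aᵢdᵢ/nᵢ) / Σ(bᵢcᵢ/nᵢ), where nᵢ is the stratum total.
Stratum 1 (Urban): n = 624; a·d/n = 301·141/624 = 68.0144; b·c/n = 51·131/624 = 10.7067
Stratum 2 (Rural): n = 495; a·d/n = 119·222/495 = 53.3697; b·c/n = 75·79/495 = 11.9697
OR_MH = (68.0144 + 53.3697) / (10.7067 + 11.9697) = 121.3841 / 22.6764 = 5.35288

5.35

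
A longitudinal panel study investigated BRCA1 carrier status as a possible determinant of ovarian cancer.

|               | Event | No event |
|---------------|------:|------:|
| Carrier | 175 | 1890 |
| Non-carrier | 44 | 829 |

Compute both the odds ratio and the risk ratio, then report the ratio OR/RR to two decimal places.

Cells: a = 175, b = 1890, c = 44, d = 829.
OR = (175·829)/(1890·44) = 145075/83160 = 1.74453
Risk in exposed = 175/2065 = 0.08475; risk in unexposed = 44/873 = 0.05040; RR = 1.68143
OR/RR = 1.74453 / 1.68143 = 1.03752
The outcome is rare in both groups, so OR ≈ RR (ratio near 1).

1.04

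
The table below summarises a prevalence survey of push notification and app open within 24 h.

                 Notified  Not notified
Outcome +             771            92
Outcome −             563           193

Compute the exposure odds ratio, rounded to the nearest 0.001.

Reading the table with exposure as columns: a = 771 (Notified, case), b = 563 (Notified, non-case), c = 92 (Not notified, case), d = 193.
OR = (a·d)/(b·c) = (771 × 193) / (563 × 92) = 148803 / 51796 = 2.87287
The odds of app open within 24 h are about 2.87 times as high in the notified group.

2.873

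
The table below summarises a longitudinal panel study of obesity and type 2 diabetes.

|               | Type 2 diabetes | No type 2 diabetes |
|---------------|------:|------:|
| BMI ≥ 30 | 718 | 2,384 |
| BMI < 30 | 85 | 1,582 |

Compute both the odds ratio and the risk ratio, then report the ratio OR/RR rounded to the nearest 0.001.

Cells: a = 718, b = 2384, c = 85, d = 1582.
OR = (718·1582)/(2384·85) = 1135876/202640 = 5.60539
Risk in exposed = 718/3102 = 0.23146; risk in unexposed = 85/1667 = 0.05099; RR = 4.53941
OR/RR = 5.60539 / 4.53941 = 1.23483
The outcome is not rare, so the OR lies further from 1 than the RR.

1.235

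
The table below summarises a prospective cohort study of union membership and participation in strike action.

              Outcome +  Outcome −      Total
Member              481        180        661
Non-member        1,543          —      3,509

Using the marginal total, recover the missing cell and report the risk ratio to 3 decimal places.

The missing cell is in the unexposed row: 3509 − 1543 = 1966.
So a = 481, b = 180, c = 1543, d = 1966.
RR = [a/(a+b)] / [c/(c+d)] = (481/661) / (1543/3509) = 0.72769/0.43973 = 1.65486

1.655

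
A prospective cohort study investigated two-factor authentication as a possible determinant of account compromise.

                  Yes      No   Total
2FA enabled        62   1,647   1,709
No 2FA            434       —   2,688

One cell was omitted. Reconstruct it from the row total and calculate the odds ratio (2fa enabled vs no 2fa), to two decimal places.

The missing cell is in the unexposed row: 2688 − 434 = 2254.
So a = 62, b = 1647, c = 434, d = 2254.
OR = (a·d)/(b·c) = (62 × 2254) / (1647 × 434) = 139748 / 714798 = 0.19551

0.20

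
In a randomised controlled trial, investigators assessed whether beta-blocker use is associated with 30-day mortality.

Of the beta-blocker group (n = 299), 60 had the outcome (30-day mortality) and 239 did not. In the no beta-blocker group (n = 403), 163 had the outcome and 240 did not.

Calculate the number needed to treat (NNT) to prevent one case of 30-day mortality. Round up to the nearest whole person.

Risk in treated group = 60/299 = 0.20067; risk in control = 163/403 = 0.40447.
Absolute risk reduction = 0.40447 − 0.20067 = 0.20380
NNT = 1 / ARR = 1 / 0.20380 = 4.907 → round up → 5

5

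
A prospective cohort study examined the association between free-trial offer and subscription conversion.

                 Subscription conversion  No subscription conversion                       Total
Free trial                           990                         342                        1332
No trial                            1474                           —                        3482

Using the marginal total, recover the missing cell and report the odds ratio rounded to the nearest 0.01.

The missing cell is in the unexposed row: 3482 − 1474 = 2008.
So a = 990, b = 342, c = 1474, d = 2008.
OR = (a·d)/(b·c) = (990 × 2008) / (342 × 1474) = 1987920 / 504108 = 3.94344

3.94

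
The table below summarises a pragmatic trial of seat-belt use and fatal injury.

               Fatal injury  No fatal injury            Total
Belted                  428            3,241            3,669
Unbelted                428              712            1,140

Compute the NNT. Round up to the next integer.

Risk in treated group = 428/3669 = 0.11665; risk in control = 428/1140 = 0.37544.
Absolute risk reduction = 0.37544 − 0.11665 = 0.25879
NNT = 1 / ARR = 1 / 0.25879 = 3.864 → round up → 4

4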